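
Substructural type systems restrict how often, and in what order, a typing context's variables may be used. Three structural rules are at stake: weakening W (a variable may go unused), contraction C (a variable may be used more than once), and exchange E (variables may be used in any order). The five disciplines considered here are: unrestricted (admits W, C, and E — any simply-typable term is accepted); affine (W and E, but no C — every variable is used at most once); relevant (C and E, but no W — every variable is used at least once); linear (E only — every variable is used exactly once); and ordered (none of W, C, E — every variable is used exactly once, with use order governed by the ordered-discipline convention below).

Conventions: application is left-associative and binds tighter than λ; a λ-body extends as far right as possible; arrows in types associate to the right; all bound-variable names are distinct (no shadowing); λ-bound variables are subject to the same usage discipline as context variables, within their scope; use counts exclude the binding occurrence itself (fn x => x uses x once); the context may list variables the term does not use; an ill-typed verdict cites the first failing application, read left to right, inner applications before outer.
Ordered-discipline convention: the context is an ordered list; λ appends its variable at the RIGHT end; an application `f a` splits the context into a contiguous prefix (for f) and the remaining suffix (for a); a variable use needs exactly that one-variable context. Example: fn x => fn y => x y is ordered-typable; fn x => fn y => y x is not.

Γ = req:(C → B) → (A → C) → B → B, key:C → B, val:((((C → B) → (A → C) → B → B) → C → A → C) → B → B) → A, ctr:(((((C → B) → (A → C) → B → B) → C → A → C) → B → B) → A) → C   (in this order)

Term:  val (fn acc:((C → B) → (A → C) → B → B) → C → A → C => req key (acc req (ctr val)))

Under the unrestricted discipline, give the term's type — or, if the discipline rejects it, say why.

term : A
usage: req ×2, key ×1, val ×2, ctr ×1, acc (λ-bound) ×1
use order (left to right): val, req, key, acc, req, ctr, val
typing: well-typed — term : A
across the five disciplines: ordered ✗ · linear ✗ · affine ✗ · relevant ✓ · unrestricted ✓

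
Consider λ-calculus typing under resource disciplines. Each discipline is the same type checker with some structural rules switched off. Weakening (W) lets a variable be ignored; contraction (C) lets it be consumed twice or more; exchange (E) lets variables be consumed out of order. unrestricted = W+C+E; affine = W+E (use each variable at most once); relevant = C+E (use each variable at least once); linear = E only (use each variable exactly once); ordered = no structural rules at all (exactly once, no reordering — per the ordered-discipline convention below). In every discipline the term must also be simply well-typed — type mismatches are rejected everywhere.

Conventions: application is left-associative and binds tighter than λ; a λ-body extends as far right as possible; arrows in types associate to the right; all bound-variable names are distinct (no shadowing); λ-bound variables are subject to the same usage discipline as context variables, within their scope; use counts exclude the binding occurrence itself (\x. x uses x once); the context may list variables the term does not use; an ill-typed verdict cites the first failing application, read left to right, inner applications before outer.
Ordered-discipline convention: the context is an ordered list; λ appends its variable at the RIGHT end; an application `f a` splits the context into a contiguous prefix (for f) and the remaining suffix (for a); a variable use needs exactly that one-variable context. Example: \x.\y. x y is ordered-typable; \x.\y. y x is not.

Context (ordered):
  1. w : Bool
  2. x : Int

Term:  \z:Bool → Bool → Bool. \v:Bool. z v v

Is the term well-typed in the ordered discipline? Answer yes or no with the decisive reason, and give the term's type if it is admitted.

no — needs contraction — v ×2; unused: w, x — weakening required
variable uses: w: 0; x: 0; z (λ-bound): 1; v (λ-bound): 2
uses in reading order: z, v, v
typing: the term checks, with type (Bool → Bool → Bool) → Bool → Bool
summary: ordered ✗ · linear ✗ · affine ✗ · relevant ✗ · unrestricted ✓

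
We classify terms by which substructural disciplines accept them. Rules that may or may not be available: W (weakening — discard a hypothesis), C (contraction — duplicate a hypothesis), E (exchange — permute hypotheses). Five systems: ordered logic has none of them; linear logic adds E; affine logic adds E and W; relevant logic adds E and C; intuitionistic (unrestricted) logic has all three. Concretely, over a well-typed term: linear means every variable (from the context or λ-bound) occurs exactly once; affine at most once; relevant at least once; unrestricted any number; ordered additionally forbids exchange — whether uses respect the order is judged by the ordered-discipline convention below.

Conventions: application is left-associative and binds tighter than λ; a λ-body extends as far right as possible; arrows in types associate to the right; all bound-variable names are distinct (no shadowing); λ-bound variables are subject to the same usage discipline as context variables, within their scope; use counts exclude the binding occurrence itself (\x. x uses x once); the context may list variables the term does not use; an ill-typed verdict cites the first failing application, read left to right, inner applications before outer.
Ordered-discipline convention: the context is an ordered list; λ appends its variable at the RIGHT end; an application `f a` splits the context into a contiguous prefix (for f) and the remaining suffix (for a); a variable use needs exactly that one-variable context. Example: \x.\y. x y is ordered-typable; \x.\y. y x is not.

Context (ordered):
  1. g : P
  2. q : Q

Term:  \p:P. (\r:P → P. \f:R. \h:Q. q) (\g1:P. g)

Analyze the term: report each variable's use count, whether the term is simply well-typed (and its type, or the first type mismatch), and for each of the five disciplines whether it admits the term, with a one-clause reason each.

variable uses: g: 1×, q: 1×, p (λ-bound): 0×, r (λ-bound): 0×, f (λ-bound): 0×, h (λ-bound): 0×, g1 (λ-bound): 0×
order of uses: q, g
typing: well-typed at P → R → Q → Q
ordered ✗ (p, r, f, h, g1 never used (weakening))
linear ✗ (p, r, f, h, g1 never used (weakening))
affine ✓ (g, q, p, r, f, h, g1: no repeats, contraction unneeded)
relevant ✗ (p, r, f, h, g1 never used (weakening))
unrestricted ✓ (well-typed at P → R → Q → Q; no restrictions here)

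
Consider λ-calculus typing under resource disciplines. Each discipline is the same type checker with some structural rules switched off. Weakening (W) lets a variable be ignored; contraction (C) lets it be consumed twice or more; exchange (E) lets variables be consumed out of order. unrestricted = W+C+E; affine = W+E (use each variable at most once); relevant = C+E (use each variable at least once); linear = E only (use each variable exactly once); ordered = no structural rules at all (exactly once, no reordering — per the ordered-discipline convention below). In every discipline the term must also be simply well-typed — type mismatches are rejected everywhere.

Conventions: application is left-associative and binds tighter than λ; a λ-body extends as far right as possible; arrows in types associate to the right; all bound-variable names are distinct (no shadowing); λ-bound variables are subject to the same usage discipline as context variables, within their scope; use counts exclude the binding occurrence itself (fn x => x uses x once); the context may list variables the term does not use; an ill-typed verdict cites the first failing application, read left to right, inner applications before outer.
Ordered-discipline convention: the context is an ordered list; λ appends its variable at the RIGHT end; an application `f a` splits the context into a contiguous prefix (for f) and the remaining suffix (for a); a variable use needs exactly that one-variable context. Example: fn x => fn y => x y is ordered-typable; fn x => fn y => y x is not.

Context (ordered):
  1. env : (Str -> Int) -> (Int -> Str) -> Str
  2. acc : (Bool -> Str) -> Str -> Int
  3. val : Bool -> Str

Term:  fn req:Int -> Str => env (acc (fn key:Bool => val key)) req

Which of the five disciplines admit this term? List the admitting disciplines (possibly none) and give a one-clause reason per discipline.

admitted by: ordered, linear, affine, relevant, unrestricted
counts: env ×1, acc ×1, val ×1, req (bound) ×1, key (bound) ×1
order of uses: env, acc, val, key, req
typing: well-typed at (Int -> Str) -> Str
ordered: ✓ — single-use (env, acc, val, req, key), ordered derivation ok
linear: ✓ — exactly-once usage across env, acc, val, req, key
affine: ✓ — no duplicate uses among env, acc, val, req, key
relevant: ✓ — env, acc, val, req, key: all used, weakening unneeded
unrestricted: ✓ — simply typable at (Int -> Str) -> Str; W, C, E all held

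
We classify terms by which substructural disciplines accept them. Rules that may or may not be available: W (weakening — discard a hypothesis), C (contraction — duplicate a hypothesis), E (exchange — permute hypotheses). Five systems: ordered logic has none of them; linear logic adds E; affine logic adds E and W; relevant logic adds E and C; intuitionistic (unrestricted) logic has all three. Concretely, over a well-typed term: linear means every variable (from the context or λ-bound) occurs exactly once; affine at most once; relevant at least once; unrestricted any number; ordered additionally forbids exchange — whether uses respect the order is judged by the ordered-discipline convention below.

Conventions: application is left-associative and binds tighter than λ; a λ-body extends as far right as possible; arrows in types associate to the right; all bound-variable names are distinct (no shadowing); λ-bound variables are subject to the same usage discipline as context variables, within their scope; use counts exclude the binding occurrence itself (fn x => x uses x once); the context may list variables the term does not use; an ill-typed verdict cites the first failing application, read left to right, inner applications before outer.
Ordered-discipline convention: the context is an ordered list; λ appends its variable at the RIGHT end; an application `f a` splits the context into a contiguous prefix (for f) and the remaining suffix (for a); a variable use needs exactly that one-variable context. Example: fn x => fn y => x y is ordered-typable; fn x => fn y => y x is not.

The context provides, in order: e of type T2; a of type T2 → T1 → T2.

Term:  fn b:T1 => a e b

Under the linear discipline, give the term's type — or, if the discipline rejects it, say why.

term : T1 → T2
usage: e=1; a=1; b (bound)=1
order of uses: a, e, b
typing: the term checks, with type T1 → T2
all disciplines: ordered ✗; linear ✓; affine ✓; relevant ✓; unrestricted ✓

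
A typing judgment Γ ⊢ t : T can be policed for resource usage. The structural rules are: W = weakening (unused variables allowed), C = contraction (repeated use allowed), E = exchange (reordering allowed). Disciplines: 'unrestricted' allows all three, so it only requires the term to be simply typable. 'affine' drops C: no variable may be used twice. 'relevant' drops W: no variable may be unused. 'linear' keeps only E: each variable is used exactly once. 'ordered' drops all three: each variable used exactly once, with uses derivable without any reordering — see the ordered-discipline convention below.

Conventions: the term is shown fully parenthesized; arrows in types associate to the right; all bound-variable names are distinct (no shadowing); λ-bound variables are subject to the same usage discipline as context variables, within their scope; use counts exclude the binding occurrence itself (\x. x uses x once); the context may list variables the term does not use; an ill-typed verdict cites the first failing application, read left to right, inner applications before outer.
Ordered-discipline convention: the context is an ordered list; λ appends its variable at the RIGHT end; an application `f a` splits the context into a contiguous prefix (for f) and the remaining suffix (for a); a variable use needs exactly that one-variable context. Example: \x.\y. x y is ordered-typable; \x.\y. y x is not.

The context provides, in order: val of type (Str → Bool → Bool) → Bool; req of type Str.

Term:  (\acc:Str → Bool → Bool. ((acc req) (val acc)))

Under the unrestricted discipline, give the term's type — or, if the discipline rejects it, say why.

term : (Str → Bool → Bool) → Bool
counts: val=1, req=1, acc [bound]=2
use order (left to right): acc, req, val, acc
typing: well-typed — term : (Str → Bool → Bool) → Bool
all disciplines: ordered ✗; linear ✗; affine ✗; relevant ✓; unrestricted ✓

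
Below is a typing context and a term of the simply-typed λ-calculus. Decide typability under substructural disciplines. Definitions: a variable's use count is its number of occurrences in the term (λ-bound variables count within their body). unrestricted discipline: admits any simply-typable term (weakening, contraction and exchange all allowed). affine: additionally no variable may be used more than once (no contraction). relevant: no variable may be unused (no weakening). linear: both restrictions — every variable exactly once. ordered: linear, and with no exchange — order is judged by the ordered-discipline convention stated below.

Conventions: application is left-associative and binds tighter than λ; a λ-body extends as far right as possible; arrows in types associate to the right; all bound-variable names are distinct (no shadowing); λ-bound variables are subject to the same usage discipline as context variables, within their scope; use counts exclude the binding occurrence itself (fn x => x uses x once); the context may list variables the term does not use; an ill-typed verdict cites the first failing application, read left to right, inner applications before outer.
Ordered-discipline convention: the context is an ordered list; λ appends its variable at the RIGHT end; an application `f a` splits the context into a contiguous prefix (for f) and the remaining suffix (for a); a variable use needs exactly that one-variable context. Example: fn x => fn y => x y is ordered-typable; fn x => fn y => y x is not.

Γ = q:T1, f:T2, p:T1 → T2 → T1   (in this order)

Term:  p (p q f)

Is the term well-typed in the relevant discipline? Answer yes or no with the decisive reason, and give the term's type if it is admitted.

yes — none of q, f, p goes unused; term : T2 → T1
usage: q: 1, f: 1, p: 2
left-to-right use order: p, p, q, f
typing: well-typed at T2 → T1
all disciplines: ordered ✗ | linear ✗ | affine ✗ | relevant ✓ | unrestricted ✓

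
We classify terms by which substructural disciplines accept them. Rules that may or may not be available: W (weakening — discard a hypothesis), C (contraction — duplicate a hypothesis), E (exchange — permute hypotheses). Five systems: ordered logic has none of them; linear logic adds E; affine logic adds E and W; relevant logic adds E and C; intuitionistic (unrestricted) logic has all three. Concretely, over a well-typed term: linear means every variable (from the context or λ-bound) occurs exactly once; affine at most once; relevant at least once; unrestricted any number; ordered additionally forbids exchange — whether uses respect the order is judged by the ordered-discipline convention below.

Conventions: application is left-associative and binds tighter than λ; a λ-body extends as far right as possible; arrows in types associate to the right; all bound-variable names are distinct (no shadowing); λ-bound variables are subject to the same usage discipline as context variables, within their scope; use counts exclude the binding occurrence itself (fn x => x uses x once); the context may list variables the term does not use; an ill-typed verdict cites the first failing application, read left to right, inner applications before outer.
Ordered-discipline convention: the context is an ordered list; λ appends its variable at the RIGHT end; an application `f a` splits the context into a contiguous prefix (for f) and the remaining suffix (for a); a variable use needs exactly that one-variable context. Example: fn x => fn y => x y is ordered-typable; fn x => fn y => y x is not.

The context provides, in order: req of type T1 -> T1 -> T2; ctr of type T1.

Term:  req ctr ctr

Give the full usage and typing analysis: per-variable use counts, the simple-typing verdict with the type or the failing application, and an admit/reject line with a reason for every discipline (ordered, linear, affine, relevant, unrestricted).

variable uses: req ×1, ctr ×2
order of uses: req, ctr, ctr
typing: ✓ — T2
ordered: ✗ — needs contraction — ctr ×2
linear: ✗ — needs contraction — ctr ×2
affine: ✗ — needs contraction — ctr ×2
relevant: ✓ — none of req, ctr goes unused
unrestricted: ✓ — typability at T2 is all that's needed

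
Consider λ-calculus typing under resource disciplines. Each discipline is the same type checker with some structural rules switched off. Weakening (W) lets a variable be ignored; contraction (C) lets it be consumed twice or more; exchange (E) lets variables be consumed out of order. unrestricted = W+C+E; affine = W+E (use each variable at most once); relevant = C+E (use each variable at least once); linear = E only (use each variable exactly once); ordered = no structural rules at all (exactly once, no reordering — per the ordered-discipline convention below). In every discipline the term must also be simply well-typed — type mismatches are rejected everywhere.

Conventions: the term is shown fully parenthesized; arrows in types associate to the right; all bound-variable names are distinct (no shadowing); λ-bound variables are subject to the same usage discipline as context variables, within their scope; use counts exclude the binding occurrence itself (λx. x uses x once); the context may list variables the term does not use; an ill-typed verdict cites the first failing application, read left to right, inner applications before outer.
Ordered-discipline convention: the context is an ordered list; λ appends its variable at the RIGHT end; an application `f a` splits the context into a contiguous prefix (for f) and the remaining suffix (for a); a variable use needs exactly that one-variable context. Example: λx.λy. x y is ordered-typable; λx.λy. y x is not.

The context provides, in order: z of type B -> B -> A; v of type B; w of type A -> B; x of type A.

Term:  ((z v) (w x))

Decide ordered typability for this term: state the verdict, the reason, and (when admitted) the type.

yes — z, v, w, x: once each, no exchange needed; term : A
variable uses: z=1; v=1; w=1; x=1
left-to-right use order: z, v, w, x
typing: the term checks, with type A
all disciplines: ordered ✓; linear ✓; affine ✓; relevant ✓; unrestricted ✓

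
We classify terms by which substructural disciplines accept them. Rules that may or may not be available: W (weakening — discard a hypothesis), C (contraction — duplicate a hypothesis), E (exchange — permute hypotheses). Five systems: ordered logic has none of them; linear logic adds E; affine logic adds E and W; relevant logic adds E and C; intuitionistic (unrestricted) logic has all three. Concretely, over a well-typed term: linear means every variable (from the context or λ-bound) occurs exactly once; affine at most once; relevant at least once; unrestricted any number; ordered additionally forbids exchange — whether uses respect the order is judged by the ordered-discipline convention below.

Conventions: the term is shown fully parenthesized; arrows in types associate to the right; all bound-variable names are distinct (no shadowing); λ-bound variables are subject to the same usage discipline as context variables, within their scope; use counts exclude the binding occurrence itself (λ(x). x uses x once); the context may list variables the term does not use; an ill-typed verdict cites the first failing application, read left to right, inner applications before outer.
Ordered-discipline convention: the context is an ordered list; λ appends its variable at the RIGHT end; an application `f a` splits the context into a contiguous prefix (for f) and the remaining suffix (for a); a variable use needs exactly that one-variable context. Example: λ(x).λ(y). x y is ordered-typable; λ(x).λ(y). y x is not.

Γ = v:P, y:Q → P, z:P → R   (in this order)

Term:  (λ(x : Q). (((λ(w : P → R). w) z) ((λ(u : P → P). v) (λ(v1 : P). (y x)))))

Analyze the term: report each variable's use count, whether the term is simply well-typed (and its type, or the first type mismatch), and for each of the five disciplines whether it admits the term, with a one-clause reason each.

use counts: v: 1×; y: 1×; z: 1×; x (λ-bound): 1×; w (λ-bound): 1×; u (λ-bound): 0×; v1 (λ-bound): 0×
uses in reading order: w, z, v, y, x
typing: the term checks, with type Q → R
ordered: ✗, u, v1 never used (weakening)
linear: ✗, u, v1 never used (weakening)
affine: ✓, v, y, z, x, w, u, v1: no repeats, contraction unneeded
relevant: ✗, u, v1 never used (weakening)
unrestricted: ✓, typability at Q → R is all that's needed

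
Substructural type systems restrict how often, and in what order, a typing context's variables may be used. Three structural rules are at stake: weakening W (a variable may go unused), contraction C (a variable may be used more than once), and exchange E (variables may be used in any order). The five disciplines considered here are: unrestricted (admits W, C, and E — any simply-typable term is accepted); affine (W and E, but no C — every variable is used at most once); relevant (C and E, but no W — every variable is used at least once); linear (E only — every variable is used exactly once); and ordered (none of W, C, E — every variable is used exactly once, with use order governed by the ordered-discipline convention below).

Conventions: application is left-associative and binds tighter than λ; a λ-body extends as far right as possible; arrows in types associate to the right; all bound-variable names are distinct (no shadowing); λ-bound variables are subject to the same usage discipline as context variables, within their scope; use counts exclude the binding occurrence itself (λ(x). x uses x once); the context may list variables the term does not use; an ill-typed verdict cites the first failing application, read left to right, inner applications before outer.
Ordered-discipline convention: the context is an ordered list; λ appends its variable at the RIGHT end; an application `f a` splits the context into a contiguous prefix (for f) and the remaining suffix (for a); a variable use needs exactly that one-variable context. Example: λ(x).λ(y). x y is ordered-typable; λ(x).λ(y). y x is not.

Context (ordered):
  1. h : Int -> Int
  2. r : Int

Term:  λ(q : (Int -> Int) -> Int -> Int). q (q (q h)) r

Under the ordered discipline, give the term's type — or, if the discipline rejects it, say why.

not well-typed under ordered — needs contraction — q ×3
usage: h: 1; r: 1; q (λ-bound): 3
order of uses: q, q, q, h, r
typing: the term checks, with type ((Int -> Int) -> Int -> Int) -> Int
summary: ordered ✗; linear ✗; affine ✗; relevant ✓; unrestricted ✓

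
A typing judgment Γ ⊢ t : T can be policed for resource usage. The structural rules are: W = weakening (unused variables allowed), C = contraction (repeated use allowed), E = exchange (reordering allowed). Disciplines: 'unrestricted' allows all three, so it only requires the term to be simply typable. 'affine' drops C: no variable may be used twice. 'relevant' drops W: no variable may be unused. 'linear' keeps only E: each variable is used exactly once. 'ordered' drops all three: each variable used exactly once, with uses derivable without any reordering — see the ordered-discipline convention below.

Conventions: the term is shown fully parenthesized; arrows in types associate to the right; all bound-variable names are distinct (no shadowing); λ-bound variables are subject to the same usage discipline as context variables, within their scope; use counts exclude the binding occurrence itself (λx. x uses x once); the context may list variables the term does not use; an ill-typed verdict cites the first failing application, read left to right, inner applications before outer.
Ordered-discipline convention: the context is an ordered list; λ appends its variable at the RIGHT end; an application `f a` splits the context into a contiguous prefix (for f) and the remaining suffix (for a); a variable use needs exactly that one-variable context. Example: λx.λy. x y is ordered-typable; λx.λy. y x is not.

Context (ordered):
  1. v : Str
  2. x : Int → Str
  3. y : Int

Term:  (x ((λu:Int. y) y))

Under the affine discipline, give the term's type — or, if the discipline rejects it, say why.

not well-typed under affine — uses contraction: y ×2
usage: v: 0; x: 1; y: 2; u (bound): 0
use order (left to right): x, y, y
typing: ✓ — Str
all disciplines: ordered ✗ · linear ✗ · affine ✗ · relevant ✗ · unrestricted ✓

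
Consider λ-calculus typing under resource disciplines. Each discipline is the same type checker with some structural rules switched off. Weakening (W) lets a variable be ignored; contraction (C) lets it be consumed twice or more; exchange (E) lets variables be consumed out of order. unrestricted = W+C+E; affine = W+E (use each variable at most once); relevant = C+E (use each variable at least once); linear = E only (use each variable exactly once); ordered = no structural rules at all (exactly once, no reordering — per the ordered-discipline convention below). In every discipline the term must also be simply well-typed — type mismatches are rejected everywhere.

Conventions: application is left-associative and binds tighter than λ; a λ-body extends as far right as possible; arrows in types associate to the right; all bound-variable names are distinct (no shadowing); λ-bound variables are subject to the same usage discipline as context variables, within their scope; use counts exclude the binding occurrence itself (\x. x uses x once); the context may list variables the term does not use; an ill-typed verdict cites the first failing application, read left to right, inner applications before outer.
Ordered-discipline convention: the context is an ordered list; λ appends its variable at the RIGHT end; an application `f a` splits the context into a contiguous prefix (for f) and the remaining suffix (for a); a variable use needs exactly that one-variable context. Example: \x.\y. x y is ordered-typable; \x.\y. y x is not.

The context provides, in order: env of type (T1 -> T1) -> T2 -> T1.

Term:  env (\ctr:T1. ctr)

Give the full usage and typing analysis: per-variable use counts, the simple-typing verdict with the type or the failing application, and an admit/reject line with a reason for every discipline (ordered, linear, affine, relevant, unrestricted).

use counts: env: 1×, ctr (bound): 1×
uses in reading order: env, ctr
typing: well-typed — term : T2 -> T1
ordered: ✓ — single-use (env, ctr), ordered derivation ok
linear: ✓ — each of env, ctr used exactly once
affine: ✓ — at most one use each (env, ctr)
relevant: ✓ — every one of env, ctr appears
unrestricted: ✓ — simply typable at T2 -> T1; W, C, E all held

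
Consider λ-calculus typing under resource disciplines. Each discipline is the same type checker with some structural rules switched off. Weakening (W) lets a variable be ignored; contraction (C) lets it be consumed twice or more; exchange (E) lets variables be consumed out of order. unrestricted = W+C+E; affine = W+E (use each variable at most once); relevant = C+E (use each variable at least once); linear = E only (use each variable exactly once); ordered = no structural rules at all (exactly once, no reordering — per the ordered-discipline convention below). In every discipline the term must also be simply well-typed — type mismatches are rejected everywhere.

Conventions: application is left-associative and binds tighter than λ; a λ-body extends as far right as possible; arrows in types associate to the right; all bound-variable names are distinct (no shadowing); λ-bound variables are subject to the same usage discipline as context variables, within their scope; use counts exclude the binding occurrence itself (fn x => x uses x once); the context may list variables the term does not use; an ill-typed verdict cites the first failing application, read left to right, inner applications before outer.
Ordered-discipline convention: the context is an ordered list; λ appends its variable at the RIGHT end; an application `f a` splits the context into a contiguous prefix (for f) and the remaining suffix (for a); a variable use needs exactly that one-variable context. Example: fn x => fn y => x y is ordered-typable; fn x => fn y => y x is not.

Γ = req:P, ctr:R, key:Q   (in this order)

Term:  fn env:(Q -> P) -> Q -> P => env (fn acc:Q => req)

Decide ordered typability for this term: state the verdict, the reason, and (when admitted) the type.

no — ctr, key, acc left unused
counts: req=1; ctr=0; key=0; env (λ-bound)=1; acc (λ-bound)=0
order of uses: env, req
typing: ✓ — ((Q -> P) -> Q -> P) -> Q -> P
summary: ordered ✗; linear ✗; affine ✓; relevant ✗; unrestricted ✓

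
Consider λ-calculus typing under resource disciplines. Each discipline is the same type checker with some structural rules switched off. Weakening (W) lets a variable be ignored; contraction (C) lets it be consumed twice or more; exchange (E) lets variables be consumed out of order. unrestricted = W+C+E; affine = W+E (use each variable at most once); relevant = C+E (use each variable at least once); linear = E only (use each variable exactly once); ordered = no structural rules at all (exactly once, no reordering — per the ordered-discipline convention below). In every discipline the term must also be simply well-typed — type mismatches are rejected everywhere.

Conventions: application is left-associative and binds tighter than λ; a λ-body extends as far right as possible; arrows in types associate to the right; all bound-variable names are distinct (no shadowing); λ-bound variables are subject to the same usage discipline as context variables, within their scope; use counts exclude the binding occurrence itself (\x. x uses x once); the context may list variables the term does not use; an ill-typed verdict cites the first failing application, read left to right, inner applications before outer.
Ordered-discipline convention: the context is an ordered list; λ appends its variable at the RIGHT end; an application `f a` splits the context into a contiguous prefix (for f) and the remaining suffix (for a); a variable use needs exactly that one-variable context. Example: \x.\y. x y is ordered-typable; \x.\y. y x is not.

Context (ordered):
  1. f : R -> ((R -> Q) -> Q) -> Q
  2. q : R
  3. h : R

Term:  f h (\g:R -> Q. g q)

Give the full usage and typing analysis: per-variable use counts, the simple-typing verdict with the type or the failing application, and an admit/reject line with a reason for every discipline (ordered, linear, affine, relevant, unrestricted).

usage: f: 1; q: 1; h: 1; g (λ-bound): 1
use order (left to right): f, h, g, q
typing: well-typed — term : Q
ordered: ✗ — use order f, h, g, q needs exchange
linear: ✓ — single use per variable (f, q, h, g)
affine: ✓ — none of f, q, h, g used more than once
relevant: ✓ — at least one use each (f, q, h, g)
unrestricted: ✓ — simply typable at Q; W, C, E all held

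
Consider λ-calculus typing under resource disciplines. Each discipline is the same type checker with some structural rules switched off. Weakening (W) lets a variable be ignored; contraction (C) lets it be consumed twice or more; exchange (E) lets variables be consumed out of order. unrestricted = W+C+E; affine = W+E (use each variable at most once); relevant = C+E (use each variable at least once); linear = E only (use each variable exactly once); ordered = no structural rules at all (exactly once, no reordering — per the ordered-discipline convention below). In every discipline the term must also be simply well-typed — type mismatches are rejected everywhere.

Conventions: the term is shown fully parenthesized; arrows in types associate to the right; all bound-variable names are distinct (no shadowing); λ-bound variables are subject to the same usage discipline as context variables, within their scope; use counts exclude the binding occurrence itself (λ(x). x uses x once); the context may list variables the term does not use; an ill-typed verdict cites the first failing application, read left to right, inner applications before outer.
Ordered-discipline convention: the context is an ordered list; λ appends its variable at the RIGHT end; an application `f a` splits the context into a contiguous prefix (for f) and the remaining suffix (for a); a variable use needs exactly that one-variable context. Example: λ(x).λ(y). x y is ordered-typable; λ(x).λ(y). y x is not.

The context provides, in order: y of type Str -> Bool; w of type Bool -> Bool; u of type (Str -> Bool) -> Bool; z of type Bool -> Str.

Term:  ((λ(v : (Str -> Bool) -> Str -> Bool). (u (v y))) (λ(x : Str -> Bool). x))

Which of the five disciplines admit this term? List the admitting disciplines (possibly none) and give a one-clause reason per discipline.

admitted by: affine, unrestricted
usage: y ×1; w ×0; u ×1; z ×0; v (λ-bound) ×1; x (λ-bound) ×1
left-to-right use order: u, v, y, x
typing: well-typed at Bool
ordered: ✗ — w, z left unused
linear: ✗ — w, z left unused
affine: ✓ — no duplicate uses among y, w, u, z, v, x
relevant: ✗ — w, z left unused
unrestricted: ✓ — simply typable at Bool; W, C, E all held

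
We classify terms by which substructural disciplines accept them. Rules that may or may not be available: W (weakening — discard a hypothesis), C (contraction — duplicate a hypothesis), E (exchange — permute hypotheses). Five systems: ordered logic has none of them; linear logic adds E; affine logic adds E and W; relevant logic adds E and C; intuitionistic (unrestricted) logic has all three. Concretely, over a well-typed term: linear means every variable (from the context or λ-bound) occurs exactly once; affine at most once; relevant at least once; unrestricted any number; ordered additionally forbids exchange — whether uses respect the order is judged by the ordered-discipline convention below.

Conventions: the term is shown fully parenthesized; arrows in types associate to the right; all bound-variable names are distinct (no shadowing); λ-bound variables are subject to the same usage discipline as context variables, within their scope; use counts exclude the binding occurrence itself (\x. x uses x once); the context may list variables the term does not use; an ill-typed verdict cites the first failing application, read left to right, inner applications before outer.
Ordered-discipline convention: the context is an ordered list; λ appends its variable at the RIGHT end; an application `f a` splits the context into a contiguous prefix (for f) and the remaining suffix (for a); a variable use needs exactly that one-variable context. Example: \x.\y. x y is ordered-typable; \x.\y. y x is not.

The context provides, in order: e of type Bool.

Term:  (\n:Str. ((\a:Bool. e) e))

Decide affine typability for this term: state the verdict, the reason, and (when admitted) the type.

no — repeated use of e ×2
usage: e: 2×, n [bound]: 0×, a [bound]: 0×
use order (left to right): e, e
typing: well-typed at Str → Bool
per-discipline verdicts: ordered ✗ | linear ✗ | affine ✗ | relevant ✗ | unrestricted ✓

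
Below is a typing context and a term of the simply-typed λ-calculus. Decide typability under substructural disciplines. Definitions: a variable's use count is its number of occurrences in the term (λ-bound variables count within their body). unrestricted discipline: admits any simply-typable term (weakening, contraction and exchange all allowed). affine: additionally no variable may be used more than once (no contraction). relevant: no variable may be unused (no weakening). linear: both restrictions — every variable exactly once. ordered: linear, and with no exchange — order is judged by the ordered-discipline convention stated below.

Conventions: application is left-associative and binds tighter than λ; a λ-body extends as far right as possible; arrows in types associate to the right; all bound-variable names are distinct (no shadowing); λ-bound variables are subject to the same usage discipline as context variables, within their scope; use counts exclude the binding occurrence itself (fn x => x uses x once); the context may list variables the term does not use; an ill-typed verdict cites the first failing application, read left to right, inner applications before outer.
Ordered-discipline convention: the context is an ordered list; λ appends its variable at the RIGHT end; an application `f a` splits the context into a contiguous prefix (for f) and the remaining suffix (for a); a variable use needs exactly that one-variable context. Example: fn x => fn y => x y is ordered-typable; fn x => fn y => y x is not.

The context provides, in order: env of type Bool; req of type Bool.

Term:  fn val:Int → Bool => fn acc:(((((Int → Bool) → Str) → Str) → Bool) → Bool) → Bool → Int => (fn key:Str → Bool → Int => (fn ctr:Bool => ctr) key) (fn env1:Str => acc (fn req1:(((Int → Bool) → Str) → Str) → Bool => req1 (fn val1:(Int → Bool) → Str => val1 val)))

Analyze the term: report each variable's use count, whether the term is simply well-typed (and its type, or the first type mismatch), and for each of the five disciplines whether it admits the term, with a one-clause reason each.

use counts: env: 0×; req: 0×; val (λ-bound): 1×; acc (λ-bound): 1×; key (λ-bound): 1×; ctr (λ-bound): 1×; env1 (λ-bound): 0×; req1 (λ-bound): 1×; val1 (λ-bound): 1×
uses in reading order: ctr, key, acc, req1, val1, val
typing: ill-typed: an application expects Bool but receives Str → Bool → Int
ordered: ✗, a type mismatch blocks all five
linear: ✗, the type mismatch rejects it
affine: ✗, not simply typable
relevant: ✗, fails simple typing
unrestricted: ✗, a type mismatch blocks all five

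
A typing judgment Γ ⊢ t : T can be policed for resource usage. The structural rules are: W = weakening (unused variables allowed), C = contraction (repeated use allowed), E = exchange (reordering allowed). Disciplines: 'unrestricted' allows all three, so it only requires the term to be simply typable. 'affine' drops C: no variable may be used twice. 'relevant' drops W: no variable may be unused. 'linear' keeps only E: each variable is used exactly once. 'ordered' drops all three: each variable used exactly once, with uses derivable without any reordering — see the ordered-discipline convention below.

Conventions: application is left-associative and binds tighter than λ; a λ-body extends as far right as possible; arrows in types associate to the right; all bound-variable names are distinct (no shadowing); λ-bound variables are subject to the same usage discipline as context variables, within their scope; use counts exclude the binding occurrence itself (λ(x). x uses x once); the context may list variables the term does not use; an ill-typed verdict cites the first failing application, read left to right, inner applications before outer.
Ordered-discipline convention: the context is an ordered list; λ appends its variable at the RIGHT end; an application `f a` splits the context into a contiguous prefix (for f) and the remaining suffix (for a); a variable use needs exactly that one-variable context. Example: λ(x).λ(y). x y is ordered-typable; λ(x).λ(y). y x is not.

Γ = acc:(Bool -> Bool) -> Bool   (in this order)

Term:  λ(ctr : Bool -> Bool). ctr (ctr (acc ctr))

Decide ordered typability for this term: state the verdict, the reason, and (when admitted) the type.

no — ctr ×3 used more than once (contraction)
variable uses: acc: 1, ctr [bound]: 3
uses in reading order: ctr, ctr, acc, ctr
typing: well-typed at (Bool -> Bool) -> Bool
across the five disciplines: ordered ✗; linear ✗; affine ✗; relevant ✓; unrestricted ✓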